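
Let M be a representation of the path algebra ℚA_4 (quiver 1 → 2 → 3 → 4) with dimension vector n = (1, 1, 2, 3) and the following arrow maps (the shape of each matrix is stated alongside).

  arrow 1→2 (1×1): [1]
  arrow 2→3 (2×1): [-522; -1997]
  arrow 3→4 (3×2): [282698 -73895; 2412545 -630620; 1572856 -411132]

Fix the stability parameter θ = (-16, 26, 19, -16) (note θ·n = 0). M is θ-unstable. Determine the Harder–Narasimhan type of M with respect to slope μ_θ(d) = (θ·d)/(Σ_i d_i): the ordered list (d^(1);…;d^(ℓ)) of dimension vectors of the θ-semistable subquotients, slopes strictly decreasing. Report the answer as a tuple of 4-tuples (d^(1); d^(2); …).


Barcode: M ≅ I[1,4], I[3,4], I[4,4]. HN layers by μ_θ (3 steps, strictly decreasing):
  μ^(1)=29/3; μ^(2)=3/2; μ^(3)=-16

((0, 1, 1, 1); (0, 0, 1, 1); (1, 0, 0, 1))


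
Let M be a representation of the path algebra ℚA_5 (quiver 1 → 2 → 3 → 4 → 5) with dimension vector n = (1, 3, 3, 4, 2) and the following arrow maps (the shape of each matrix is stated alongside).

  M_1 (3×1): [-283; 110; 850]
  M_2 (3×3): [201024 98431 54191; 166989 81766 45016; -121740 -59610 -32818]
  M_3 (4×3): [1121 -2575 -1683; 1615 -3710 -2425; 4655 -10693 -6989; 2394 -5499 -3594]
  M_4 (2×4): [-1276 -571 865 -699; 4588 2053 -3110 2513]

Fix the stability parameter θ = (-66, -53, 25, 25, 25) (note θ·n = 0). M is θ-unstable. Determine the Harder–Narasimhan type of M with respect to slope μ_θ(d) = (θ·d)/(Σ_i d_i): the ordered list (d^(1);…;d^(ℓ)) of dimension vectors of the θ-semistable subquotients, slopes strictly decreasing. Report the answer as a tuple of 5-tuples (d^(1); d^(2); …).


Interval decomposition of M: I[1,5], I[2,2], I[2,5], I[3,3], I[4,4]^2.
HN type (ℓ=3): μ^(1)=25; μ^(2)=-53; μ^(3)=-66

((0, 0, 3, 4, 2); (0, 3, 0, 0, 0); (1, 0, 0, 0, 0))


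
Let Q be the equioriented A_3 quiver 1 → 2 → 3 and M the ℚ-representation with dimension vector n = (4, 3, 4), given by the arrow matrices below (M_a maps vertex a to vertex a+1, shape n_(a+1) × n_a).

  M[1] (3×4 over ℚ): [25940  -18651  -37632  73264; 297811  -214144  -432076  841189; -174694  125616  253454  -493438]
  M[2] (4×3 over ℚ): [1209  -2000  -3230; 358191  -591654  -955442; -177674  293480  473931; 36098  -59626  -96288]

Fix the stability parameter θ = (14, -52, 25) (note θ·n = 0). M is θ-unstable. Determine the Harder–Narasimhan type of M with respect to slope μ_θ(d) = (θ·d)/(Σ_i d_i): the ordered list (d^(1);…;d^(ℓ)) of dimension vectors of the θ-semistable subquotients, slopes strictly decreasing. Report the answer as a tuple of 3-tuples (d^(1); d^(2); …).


Barcode: M ≅ I[1,1], I[1,3]^3, I[3,3]. HN layers by μ_θ (3 steps, strictly decreasing):
  μ^(1)=25; μ^(2)=14; μ^(3)=-19

((0, 0, 4); (1, 0, 0); (3, 3, 0))


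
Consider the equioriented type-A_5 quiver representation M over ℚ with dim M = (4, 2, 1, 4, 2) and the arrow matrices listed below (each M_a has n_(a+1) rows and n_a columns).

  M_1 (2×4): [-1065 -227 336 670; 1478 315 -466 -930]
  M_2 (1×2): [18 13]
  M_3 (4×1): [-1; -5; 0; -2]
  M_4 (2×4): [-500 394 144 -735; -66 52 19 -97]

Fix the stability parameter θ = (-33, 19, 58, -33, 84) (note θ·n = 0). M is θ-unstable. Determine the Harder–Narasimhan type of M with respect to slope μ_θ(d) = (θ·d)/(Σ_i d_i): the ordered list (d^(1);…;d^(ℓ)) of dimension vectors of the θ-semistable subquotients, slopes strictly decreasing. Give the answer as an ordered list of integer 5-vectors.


Via rank(M_{q-1}∘⋯∘M_p): M ≅ I[1,1]^2, I[1,2], I[1,4], I[4,4], I[4,5]^2.
μ_θ-semistable layers: μ^(1)=84; μ^(2)=19; μ^(3)=44/3; μ^(4)=-33

((0, 0, 0, 0, 2); (0, 1, 0, 0, 0); (0, 1, 1, 1, 0); (4, 0, 0, 3, 0))


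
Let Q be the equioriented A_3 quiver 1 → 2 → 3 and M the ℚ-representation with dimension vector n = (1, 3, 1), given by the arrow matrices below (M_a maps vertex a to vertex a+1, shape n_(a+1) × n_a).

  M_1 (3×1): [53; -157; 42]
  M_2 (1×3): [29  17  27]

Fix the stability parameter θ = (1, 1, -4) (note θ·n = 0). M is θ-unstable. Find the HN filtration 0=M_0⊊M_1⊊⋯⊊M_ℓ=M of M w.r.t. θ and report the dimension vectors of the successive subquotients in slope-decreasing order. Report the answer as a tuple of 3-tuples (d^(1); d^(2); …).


Via rank(M_{q-1}∘⋯∘M_p): M ≅ I[1,3], I[2,2]^2.
μ_θ-semistable layers: μ^(1)=1; μ^(2)=-2/3

((0, 2, 0); (1, 1, 1))


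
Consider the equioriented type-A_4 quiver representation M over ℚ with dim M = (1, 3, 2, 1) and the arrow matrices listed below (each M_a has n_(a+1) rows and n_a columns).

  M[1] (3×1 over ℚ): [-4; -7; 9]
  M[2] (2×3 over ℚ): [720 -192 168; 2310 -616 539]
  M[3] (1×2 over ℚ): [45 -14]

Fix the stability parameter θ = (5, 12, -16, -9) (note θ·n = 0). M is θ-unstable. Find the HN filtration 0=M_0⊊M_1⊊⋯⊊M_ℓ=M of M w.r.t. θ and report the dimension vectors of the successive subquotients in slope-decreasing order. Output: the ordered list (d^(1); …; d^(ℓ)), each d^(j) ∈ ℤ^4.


Barcode: M ≅ I[1,4], I[2,2]^2, I[3,3]. HN layers by μ_θ (3 steps, strictly decreasing):
  μ^(1)=12; μ^(2)=-2; μ^(3)=-16

((0, 2, 0, 0); (1, 1, 1, 1); (0, 0, 1, 0))


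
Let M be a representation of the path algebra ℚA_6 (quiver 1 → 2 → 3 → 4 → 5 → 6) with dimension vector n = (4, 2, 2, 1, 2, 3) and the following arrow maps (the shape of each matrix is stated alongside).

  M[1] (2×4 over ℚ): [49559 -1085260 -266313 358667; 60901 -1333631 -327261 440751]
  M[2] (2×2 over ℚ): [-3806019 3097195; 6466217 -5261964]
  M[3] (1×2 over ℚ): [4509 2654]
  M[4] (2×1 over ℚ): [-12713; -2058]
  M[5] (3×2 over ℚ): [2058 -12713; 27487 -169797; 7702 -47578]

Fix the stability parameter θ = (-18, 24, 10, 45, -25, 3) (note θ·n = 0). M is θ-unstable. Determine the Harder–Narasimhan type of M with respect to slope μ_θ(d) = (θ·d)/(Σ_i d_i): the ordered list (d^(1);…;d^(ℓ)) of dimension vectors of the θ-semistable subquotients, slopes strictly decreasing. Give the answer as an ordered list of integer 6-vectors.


Barcode: M ≅ I[1,1]^2, I[1,3], I[1,6], I[5,6], I[6,6]. HN layers by μ_θ (5 steps, strictly decreasing):
  μ^(1)=17; μ^(2)=57/5; μ^(3)=3; μ^(4)=-18; μ^(5)=-25

((0, 1, 1, 0, 0, 0); (0, 1, 1, 1, 1, 1); (0, 0, 0, 0, 0, 2); (4, 0, 0, 0, 0, 0); (0, 0, 0, 0, 1, 0))


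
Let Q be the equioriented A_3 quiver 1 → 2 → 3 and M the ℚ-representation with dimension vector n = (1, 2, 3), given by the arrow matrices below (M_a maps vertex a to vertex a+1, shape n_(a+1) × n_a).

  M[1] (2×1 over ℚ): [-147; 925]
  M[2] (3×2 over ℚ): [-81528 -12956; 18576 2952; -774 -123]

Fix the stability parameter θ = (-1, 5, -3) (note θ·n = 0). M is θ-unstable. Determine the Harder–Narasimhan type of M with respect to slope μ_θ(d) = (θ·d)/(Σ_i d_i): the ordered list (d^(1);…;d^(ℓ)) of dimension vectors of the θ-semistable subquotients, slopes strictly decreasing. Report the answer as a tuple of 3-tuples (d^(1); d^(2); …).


Interval decomposition of M: I[1,3], I[2,2], I[3,3]^2.
HN type (ℓ=4): μ^(1)=5; μ^(2)=1; μ^(3)=-1; μ^(4)=-3

((0, 1, 0); (0, 1, 1); (1, 0, 0); (0, 0, 2))


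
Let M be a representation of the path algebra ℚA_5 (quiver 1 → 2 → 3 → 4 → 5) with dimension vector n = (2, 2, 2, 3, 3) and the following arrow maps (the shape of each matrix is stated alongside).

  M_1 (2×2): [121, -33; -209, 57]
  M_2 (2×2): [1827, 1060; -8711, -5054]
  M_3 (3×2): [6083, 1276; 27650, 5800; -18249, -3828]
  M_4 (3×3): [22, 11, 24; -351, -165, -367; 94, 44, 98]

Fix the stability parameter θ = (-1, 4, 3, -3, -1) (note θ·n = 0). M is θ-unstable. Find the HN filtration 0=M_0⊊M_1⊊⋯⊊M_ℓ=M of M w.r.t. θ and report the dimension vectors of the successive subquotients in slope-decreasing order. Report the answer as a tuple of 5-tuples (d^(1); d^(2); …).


Barcode: M ≅ I[1,1], I[1,4], I[2,3], I[4,5]^2, I[5,5]. HN layers by μ_θ (4 steps, strictly decreasing):
  μ^(1)=7/2; μ^(2)=4/3; μ^(3)=-1; μ^(4)=-3

((0, 1, 1, 0, 0); (0, 1, 1, 1, 0); (2, 0, 0, 0, 3); (0, 0, 0, 2, 0))


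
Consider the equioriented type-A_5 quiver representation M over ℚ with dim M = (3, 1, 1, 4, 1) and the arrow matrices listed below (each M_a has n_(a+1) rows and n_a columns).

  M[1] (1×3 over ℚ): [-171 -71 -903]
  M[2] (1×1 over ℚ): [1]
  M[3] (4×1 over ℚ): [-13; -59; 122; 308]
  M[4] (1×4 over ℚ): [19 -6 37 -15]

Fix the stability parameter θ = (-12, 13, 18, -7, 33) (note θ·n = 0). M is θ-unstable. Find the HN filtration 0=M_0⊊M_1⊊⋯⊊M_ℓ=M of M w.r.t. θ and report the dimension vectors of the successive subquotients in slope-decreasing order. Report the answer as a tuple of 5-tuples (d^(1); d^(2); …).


Barcode: M ≅ I[1,1]^2, I[1,5], I[4,4]^3. HN layers by μ_θ (4 steps, strictly decreasing):
  μ^(1)=33; μ^(2)=8; μ^(3)=-7; μ^(4)=-12

((0, 0, 0, 0, 1); (0, 1, 1, 1, 0); (0, 0, 0, 3, 0); (3, 0, 0, 0, 0))


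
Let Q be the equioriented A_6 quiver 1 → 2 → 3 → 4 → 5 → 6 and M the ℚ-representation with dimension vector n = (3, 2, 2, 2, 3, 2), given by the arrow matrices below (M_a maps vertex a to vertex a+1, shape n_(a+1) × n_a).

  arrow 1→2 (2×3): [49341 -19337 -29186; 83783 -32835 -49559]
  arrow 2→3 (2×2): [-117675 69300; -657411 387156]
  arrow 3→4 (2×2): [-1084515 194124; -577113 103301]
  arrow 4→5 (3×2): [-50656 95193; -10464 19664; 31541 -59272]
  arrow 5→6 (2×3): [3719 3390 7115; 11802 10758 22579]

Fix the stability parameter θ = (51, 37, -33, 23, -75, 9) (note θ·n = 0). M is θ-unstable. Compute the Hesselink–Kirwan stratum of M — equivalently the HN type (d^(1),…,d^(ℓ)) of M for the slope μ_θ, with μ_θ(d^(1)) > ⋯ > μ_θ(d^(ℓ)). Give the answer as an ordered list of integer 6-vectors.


Via rank(M_{q-1}∘⋯∘M_p): M ≅ I[1,1], I[1,2], I[1,6], I[3,6], I[5,5].
μ_θ-semistable layers: μ^(1)=51; μ^(2)=44; μ^(3)=9; μ^(4)=3/5; μ^(5)=-26; μ^(6)=-33; μ^(7)=-75

((1, 0, 0, 0, 0, 0); (1, 1, 0, 0, 0, 0); (0, 0, 0, 0, 0, 2); (1, 1, 1, 1, 1, 0); (0, 0, 0, 1, 1, 0); (0, 0, 1, 0, 0, 0); (0, 0, 0, 0, 1, 0))


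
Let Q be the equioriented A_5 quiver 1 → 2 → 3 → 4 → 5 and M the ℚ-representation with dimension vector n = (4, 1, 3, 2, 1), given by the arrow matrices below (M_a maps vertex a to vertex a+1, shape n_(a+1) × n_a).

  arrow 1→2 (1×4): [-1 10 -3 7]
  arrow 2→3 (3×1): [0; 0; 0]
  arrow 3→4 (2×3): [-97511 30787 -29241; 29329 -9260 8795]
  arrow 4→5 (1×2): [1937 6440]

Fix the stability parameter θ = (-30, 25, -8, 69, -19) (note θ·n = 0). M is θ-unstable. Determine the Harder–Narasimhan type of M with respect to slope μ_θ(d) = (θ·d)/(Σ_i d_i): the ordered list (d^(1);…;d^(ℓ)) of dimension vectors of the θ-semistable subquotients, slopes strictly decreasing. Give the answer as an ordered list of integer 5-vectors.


Barcode: M ≅ I[1,1]^3, I[1,2], I[3,3], I[3,4], I[3,5]. HN layers by μ_θ (4 steps, strictly decreasing):
  μ^(1)=69; μ^(2)=25; μ^(3)=-8; μ^(4)=-30

((0, 0, 0, 1, 0); (0, 1, 0, 1, 1); (0, 0, 3, 0, 0); (4, 0, 0, 0, 0))


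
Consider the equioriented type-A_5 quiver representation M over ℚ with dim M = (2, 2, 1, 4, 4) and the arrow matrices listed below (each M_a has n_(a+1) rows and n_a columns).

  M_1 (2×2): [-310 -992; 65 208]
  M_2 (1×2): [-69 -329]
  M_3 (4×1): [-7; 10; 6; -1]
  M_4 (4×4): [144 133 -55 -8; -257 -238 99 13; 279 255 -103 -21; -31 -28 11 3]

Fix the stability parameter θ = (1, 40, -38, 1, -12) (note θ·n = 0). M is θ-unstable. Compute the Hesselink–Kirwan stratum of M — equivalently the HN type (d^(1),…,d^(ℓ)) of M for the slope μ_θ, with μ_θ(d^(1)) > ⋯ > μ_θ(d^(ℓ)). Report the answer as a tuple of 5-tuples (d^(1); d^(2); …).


Interval decomposition of M: I[1,1], I[1,4], I[2,2], I[4,5]^3, I[5,5].
HN type (ℓ=4): μ^(1)=40; μ^(2)=1; μ^(3)=-11/2; μ^(4)=-12

((0, 1, 0, 0, 0); (2, 1, 1, 1, 0); (0, 0, 0, 3, 3); (0, 0, 0, 0, 1))


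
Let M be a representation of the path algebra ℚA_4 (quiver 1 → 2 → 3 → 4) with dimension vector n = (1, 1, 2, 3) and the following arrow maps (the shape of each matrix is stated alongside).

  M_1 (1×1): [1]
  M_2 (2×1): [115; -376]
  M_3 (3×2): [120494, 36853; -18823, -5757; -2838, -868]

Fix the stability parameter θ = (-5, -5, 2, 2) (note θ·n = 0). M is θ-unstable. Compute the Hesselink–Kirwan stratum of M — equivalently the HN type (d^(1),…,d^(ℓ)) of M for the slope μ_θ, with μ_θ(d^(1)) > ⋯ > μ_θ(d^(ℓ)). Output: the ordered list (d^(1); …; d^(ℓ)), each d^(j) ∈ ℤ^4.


Via rank(M_{q-1}∘⋯∘M_p): M ≅ I[1,4], I[3,4], I[4,4].
μ_θ-semistable layers: μ^(1)=2; μ^(2)=-5

((0, 0, 2, 3); (1, 1, 0, 0))


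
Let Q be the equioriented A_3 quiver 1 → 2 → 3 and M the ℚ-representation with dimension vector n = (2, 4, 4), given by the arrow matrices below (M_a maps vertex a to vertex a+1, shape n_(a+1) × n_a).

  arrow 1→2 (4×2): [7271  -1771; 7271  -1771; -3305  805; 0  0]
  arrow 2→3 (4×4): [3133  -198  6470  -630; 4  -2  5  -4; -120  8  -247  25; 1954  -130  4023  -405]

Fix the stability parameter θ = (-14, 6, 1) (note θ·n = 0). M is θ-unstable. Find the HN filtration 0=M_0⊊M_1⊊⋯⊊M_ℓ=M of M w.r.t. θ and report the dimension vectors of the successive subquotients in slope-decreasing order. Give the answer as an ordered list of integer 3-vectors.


Interval decomposition of M: I[1,1], I[1,3], I[2,3]^3.
HN type (ℓ=2): μ^(1)=7/2; μ^(2)=-14

((0, 4, 4); (2, 0, 0))


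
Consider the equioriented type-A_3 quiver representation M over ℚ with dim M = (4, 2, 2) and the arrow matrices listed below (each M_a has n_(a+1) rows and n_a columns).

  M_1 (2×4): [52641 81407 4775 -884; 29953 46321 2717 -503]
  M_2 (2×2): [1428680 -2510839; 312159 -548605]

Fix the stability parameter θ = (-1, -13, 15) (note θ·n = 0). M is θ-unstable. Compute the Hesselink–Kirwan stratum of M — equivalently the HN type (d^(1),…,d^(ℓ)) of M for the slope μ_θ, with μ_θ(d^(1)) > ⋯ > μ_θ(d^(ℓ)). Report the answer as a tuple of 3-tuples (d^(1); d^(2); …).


Via rank(M_{q-1}∘⋯∘M_p): M ≅ I[1,1]^2, I[1,3]^2.
μ_θ-semistable layers: μ^(1)=15; μ^(2)=-1; μ^(3)=-7

((0, 0, 2); (2, 0, 0); (2, 2, 0))


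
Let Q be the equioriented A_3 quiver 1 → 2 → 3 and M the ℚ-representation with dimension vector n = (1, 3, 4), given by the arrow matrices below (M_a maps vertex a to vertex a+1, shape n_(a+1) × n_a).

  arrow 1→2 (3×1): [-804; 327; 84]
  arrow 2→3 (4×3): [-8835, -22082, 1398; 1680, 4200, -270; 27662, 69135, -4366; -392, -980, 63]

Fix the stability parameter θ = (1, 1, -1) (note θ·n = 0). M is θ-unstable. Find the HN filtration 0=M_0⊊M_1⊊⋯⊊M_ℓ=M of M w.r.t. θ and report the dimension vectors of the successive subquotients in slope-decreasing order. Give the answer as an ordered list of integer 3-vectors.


Interval decomposition of M: I[1,3], I[2,3]^2, I[3,3].
HN type (ℓ=3): μ^(1)=1/3; μ^(2)=0; μ^(3)=-1

((1, 1, 1); (0, 2, 2); (0, 0, 1))


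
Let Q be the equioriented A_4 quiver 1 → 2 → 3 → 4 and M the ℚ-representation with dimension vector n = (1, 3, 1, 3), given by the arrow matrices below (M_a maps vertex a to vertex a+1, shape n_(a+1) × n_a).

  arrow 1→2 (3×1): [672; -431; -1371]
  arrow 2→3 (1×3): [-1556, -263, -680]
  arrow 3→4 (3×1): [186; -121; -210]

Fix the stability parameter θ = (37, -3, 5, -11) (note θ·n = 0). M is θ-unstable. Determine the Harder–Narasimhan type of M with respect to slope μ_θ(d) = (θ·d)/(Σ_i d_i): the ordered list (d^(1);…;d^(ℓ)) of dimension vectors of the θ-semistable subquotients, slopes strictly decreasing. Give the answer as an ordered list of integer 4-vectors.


Via rank(M_{q-1}∘⋯∘M_p): M ≅ I[1,4], I[2,2]^2, I[4,4]^2.
μ_θ-semistable layers: μ^(1)=7; μ^(2)=-3; μ^(3)=-11

((1, 1, 1, 1); (0, 2, 0, 0); (0, 0, 0, 2))


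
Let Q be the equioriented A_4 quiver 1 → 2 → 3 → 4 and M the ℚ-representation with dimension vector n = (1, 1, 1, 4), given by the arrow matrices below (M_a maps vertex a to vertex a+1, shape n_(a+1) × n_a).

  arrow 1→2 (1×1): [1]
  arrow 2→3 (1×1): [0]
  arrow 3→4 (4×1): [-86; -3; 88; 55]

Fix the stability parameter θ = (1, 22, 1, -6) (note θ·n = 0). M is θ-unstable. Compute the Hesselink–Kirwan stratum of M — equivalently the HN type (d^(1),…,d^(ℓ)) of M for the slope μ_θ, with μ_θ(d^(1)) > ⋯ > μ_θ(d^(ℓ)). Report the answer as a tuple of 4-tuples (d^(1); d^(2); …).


Via rank(M_{q-1}∘⋯∘M_p): M ≅ I[1,2], I[3,4], I[4,4]^3.
μ_θ-semistable layers: μ^(1)=22; μ^(2)=1; μ^(3)=-5/2; μ^(4)=-6

((0, 1, 0, 0); (1, 0, 0, 0); (0, 0, 1, 1); (0, 0, 0, 3))


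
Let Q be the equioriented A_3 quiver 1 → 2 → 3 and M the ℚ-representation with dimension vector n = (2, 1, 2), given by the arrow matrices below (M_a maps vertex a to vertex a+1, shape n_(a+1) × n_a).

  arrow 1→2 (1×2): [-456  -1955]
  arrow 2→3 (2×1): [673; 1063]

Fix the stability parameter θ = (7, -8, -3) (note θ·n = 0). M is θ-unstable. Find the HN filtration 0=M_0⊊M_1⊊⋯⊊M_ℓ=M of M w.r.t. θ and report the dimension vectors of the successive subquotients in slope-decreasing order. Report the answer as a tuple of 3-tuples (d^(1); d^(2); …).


Barcode: M ≅ I[1,1], I[1,3], I[3,3]. HN layers by μ_θ (3 steps, strictly decreasing):
  μ^(1)=7; μ^(2)=-4/3; μ^(3)=-3

((1, 0, 0); (1, 1, 1); (0, 0, 1))


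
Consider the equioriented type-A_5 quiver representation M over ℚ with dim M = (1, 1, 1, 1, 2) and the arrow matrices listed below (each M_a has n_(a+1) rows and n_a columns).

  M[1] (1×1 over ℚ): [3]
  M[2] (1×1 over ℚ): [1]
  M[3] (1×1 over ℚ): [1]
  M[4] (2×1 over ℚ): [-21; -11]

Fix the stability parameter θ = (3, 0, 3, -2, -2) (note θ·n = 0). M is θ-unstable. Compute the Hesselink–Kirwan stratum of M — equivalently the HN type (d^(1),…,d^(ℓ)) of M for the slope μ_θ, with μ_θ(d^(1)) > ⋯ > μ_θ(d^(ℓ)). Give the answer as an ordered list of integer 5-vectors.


Barcode: M ≅ I[1,5], I[5,5]. HN layers by μ_θ (2 steps, strictly decreasing):
  μ^(1)=2/5; μ^(2)=-2

((1, 1, 1, 1, 1); (0, 0, 0, 0, 1))


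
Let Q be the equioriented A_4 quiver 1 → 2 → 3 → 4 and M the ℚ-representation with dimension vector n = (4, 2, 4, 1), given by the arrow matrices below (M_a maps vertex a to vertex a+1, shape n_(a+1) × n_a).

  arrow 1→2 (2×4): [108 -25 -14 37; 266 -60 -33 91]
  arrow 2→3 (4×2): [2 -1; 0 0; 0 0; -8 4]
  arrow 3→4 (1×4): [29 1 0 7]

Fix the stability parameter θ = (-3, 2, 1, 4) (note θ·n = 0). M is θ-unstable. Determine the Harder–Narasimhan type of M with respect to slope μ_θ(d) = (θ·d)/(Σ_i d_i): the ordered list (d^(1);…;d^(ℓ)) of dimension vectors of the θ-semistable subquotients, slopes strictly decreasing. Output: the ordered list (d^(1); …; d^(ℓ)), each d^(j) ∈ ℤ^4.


Barcode: M ≅ I[1,1]^2, I[1,2], I[1,4], I[3,3]^3. HN layers by μ_θ (5 steps, strictly decreasing):
  μ^(1)=4; μ^(2)=2; μ^(3)=3/2; μ^(4)=1; μ^(5)=-3

((0, 0, 0, 1); (0, 1, 0, 0); (0, 1, 1, 0); (0, 0, 3, 0); (4, 0, 0, 0))


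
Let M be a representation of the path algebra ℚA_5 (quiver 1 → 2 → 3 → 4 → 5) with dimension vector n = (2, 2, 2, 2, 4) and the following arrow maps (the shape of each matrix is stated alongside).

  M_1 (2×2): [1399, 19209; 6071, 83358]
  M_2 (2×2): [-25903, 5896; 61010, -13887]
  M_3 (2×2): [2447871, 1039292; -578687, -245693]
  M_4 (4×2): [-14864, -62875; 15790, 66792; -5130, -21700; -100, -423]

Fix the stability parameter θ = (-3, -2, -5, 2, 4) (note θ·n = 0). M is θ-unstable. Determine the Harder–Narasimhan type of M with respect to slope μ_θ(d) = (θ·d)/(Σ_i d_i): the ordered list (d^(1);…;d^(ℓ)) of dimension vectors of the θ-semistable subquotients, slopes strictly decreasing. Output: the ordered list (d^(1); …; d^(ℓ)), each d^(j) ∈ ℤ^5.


Via rank(M_{q-1}∘⋯∘M_p): M ≅ I[1,5]^2, I[5,5]^2.
μ_θ-semistable layers: μ^(1)=4; μ^(2)=2; μ^(3)=-10/3

((0, 0, 0, 0, 4); (0, 0, 0, 2, 0); (2, 2, 2, 0, 0))


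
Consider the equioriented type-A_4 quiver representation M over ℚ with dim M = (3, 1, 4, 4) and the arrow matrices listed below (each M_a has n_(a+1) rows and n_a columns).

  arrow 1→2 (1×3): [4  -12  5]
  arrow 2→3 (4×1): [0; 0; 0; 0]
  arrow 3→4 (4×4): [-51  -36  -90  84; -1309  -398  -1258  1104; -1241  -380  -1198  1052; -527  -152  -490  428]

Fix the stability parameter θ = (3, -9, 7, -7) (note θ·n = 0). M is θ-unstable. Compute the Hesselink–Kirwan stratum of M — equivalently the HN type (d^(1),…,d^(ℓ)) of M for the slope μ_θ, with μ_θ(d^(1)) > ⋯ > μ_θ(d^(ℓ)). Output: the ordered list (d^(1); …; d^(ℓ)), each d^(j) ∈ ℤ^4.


Interval decomposition of M: I[1,1]^2, I[1,2], I[3,3]^2, I[3,4]^2, I[4,4]^2.
HN type (ℓ=5): μ^(1)=7; μ^(2)=3; μ^(3)=0; μ^(4)=-3; μ^(5)=-7

((0, 0, 2, 0); (2, 0, 0, 0); (0, 0, 2, 2); (1, 1, 0, 0); (0, 0, 0, 2))


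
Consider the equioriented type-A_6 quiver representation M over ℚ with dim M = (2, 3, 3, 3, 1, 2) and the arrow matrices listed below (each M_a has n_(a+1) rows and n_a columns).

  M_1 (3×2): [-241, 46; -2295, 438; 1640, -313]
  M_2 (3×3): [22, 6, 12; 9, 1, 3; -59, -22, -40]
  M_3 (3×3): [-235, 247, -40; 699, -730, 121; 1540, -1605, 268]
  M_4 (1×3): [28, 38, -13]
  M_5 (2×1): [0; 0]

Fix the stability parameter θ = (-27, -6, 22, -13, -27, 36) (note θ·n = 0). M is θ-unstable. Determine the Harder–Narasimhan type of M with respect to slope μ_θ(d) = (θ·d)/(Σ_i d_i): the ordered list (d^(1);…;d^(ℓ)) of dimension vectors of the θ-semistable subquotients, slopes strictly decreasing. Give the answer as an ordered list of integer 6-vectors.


Interval decomposition of M: I[1,4], I[1,5], I[2,4], I[6,6]^2.
HN type (ℓ=4): μ^(1)=36; μ^(2)=9/2; μ^(3)=-6; μ^(4)=-27

((0, 0, 0, 0, 0, 2); (0, 0, 2, 2, 0, 0); (0, 3, 1, 1, 1, 0); (2, 0, 0, 0, 0, 0))


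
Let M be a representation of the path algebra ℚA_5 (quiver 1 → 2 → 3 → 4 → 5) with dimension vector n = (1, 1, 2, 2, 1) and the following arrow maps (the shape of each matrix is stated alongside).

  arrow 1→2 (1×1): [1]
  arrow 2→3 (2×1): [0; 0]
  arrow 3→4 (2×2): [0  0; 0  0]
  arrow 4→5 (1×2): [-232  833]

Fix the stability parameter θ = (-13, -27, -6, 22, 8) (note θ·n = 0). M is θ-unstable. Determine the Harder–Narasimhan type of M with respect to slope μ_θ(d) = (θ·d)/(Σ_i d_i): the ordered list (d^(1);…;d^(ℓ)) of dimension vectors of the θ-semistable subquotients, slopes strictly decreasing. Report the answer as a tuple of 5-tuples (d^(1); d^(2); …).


Interval decomposition of M: I[1,2], I[3,3]^2, I[4,4], I[4,5].
HN type (ℓ=4): μ^(1)=22; μ^(2)=15; μ^(3)=-6; μ^(4)=-20

((0, 0, 0, 1, 0); (0, 0, 0, 1, 1); (0, 0, 2, 0, 0); (1, 1, 0, 0, 0))


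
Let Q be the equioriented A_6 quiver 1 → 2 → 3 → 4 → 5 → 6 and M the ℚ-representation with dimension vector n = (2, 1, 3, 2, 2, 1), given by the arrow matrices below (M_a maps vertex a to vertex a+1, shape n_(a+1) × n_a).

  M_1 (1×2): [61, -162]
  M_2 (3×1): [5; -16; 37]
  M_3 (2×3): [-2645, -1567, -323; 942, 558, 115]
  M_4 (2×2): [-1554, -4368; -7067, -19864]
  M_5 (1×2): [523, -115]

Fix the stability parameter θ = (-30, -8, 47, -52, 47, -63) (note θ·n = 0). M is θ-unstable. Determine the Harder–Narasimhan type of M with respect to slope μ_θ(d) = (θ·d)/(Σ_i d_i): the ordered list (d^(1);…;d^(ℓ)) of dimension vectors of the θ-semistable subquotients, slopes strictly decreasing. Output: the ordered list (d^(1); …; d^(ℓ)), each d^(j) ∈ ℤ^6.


Via rank(M_{q-1}∘⋯∘M_p): M ≅ I[1,1], I[1,4], I[3,3], I[3,6], I[5,5].
μ_θ-semistable layers: μ^(1)=47; μ^(2)=-5/2; μ^(3)=-21/4; μ^(4)=-8; μ^(5)=-30

((0, 0, 1, 0, 1, 0); (0, 0, 1, 1, 0, 0); (0, 0, 1, 1, 1, 1); (0, 1, 0, 0, 0, 0); (2, 0, 0, 0, 0, 0))


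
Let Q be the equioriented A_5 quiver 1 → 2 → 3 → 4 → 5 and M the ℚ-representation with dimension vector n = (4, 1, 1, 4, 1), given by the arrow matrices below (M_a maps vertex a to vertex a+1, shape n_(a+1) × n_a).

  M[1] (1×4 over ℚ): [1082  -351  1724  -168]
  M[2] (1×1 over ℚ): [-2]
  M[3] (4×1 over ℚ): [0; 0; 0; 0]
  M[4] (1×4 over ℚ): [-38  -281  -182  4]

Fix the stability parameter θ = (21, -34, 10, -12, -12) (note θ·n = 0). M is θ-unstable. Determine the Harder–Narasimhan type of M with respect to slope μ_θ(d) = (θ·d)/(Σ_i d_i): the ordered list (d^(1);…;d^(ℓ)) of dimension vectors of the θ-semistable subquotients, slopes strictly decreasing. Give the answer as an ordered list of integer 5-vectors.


Interval decomposition of M: I[1,1]^3, I[1,3], I[4,4]^3, I[4,5].
HN type (ℓ=4): μ^(1)=21; μ^(2)=10; μ^(3)=-13/2; μ^(4)=-12

((3, 0, 0, 0, 0); (0, 0, 1, 0, 0); (1, 1, 0, 0, 0); (0, 0, 0, 4, 1))


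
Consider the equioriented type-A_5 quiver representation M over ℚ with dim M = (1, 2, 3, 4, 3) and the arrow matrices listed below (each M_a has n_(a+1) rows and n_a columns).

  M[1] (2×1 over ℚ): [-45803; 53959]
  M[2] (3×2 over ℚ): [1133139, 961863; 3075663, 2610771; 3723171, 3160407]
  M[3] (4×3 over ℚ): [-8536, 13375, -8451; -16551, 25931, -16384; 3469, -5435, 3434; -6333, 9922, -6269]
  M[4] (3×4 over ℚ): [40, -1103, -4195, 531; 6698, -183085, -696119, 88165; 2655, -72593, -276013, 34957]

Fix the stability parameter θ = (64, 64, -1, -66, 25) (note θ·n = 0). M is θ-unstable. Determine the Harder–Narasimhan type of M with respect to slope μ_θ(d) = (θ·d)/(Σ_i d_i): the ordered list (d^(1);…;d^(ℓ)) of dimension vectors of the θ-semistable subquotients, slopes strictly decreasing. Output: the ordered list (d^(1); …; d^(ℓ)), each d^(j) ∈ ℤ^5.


Barcode: M ≅ I[1,2], I[2,3], I[3,5]^2, I[4,4], I[4,5]. HN layers by μ_θ (5 steps, strictly decreasing):
  μ^(1)=64; μ^(2)=63/2; μ^(3)=25; μ^(4)=-67/2; μ^(5)=-66

((1, 1, 0, 0, 0); (0, 1, 1, 0, 0); (0, 0, 0, 0, 3); (0, 0, 2, 2, 0); (0, 0, 0, 2, 0))


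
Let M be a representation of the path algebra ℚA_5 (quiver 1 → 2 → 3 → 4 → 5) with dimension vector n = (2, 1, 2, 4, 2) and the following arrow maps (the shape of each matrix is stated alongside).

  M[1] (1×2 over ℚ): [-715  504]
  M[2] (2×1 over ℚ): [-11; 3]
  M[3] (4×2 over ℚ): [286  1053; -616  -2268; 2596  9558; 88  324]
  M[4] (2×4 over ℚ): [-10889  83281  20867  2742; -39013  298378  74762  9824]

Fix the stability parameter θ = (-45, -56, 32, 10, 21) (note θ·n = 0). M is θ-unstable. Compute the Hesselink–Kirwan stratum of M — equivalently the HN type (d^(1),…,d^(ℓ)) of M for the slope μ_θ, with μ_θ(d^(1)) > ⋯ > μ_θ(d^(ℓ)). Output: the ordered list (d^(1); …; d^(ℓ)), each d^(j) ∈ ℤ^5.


Interval decomposition of M: I[1,1], I[1,5], I[3,3], I[4,4]^2, I[4,5].
HN type (ℓ=5): μ^(1)=32; μ^(2)=21; μ^(3)=10; μ^(4)=-45; μ^(5)=-101/2

((0, 0, 1, 0, 0); (0, 0, 1, 1, 2); (0, 0, 0, 3, 0); (1, 0, 0, 0, 0); (1, 1, 0, 0, 0))


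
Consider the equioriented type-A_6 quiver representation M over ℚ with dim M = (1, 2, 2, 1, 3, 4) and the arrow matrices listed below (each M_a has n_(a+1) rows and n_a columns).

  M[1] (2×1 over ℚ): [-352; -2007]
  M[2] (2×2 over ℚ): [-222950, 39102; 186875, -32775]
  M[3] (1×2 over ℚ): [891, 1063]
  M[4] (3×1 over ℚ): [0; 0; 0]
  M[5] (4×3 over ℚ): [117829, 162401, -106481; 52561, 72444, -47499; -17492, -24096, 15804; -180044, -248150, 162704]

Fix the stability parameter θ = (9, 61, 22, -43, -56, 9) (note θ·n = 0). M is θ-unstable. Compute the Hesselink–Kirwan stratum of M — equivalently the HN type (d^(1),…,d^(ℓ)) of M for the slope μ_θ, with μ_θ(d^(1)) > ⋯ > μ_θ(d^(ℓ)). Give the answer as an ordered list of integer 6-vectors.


Barcode: M ≅ I[1,4], I[2,2], I[3,3], I[5,5], I[5,6]^2, I[6,6]^2. HN layers by μ_θ (5 steps, strictly decreasing):
  μ^(1)=61; μ^(2)=22; μ^(3)=40/3; μ^(4)=9; μ^(5)=-56

((0, 1, 0, 0, 0, 0); (0, 0, 1, 0, 0, 0); (0, 1, 1, 1, 0, 0); (1, 0, 0, 0, 0, 4); (0, 0, 0, 0, 3, 0))


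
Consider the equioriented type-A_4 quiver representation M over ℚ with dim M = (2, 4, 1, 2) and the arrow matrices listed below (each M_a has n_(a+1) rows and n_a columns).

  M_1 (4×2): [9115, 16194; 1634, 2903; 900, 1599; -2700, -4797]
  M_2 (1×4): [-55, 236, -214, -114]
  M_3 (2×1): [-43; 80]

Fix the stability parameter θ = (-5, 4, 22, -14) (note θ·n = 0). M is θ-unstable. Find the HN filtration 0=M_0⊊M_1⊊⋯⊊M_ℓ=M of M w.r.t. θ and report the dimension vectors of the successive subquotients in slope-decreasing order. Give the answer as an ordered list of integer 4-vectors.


Via rank(M_{q-1}∘⋯∘M_p): M ≅ I[1,2], I[1,4], I[2,2]^2, I[4,4].
μ_θ-semistable layers: μ^(1)=4; μ^(2)=-5; μ^(3)=-14

((0, 4, 1, 1); (2, 0, 0, 0); (0, 0, 0, 1))


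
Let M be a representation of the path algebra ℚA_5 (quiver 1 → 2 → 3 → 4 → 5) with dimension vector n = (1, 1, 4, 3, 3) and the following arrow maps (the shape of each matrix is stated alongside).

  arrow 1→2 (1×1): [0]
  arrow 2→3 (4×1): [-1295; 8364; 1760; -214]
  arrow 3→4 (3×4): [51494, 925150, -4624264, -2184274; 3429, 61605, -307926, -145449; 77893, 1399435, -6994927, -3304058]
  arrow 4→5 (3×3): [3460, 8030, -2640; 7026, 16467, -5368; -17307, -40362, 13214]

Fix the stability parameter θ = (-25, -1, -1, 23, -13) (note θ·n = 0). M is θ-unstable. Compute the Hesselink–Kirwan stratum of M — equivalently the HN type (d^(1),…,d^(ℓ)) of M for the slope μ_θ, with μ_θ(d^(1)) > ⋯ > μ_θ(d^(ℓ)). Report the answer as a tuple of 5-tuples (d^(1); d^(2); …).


Barcode: M ≅ I[1,1], I[2,5], I[3,3]^2, I[3,5], I[4,4], I[5,5]. HN layers by μ_θ (5 steps, strictly decreasing):
  μ^(1)=23; μ^(2)=5; μ^(3)=-1; μ^(4)=-13; μ^(5)=-25

((0, 0, 0, 1, 0); (0, 0, 0, 2, 2); (0, 1, 4, 0, 0); (0, 0, 0, 0, 1); (1, 0, 0, 0, 0))


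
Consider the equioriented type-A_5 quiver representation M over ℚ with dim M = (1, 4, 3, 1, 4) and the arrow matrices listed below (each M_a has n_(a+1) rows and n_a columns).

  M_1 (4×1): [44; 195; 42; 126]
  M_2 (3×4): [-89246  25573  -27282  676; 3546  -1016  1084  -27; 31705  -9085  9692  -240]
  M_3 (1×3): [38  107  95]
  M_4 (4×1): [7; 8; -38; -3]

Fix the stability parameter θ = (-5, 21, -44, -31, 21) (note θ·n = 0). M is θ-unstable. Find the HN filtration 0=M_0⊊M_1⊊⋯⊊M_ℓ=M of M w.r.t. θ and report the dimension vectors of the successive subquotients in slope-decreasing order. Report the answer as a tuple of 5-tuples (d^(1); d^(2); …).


Interval decomposition of M: I[1,5], I[2,2], I[2,3]^2, I[5,5]^3.
HN type (ℓ=3): μ^(1)=21; μ^(2)=-23/2; μ^(3)=-59/4

((0, 1, 0, 0, 4); (0, 2, 2, 0, 0); (1, 1, 1, 1, 0))


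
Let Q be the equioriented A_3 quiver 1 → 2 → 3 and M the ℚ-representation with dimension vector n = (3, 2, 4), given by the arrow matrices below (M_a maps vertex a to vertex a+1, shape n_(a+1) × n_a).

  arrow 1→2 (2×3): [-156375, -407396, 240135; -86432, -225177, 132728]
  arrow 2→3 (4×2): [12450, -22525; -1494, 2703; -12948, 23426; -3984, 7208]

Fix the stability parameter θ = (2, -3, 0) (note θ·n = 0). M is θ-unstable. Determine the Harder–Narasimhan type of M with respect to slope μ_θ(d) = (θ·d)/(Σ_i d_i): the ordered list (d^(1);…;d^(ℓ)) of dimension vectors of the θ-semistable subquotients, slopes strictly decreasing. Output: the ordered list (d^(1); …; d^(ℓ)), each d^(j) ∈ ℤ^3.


Interval decomposition of M: I[1,1], I[1,2], I[1,3], I[3,3]^3.
HN type (ℓ=3): μ^(1)=2; μ^(2)=0; μ^(3)=-1/2

((1, 0, 0); (0, 0, 4); (2, 2, 0))


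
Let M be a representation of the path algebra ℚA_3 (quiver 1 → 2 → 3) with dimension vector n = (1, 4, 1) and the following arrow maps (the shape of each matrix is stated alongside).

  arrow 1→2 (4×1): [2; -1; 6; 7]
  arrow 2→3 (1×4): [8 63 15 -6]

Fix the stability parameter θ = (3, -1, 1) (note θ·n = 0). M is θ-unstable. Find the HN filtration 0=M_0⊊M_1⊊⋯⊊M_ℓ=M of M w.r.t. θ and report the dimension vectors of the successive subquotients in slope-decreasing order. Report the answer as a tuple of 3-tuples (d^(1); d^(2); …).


Interval decomposition of M: I[1,3], I[2,2]^3.
HN type (ℓ=2): μ^(1)=1; μ^(2)=-1

((1, 1, 1); (0, 3, 0))


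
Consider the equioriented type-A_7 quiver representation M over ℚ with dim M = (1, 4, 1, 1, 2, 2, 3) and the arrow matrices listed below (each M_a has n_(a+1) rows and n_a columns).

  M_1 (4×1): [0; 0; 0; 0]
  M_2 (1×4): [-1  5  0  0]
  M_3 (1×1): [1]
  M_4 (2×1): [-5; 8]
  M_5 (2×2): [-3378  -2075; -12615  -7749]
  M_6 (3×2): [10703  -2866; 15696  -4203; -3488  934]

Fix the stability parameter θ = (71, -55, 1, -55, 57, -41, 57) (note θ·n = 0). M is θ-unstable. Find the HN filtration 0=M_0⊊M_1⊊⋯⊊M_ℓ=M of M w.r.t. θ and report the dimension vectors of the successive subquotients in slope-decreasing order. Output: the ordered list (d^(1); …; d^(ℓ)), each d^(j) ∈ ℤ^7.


Interval decomposition of M: I[1,1], I[2,2]^3, I[2,7], I[5,7], I[7,7].
HN type (ℓ=5): μ^(1)=71; μ^(2)=57; μ^(3)=8; μ^(4)=-27; μ^(5)=-55

((1, 0, 0, 0, 0, 0, 0); (0, 0, 0, 0, 0, 0, 3); (0, 0, 0, 0, 2, 2, 0); (0, 0, 1, 1, 0, 0, 0); (0, 4, 0, 0, 0, 0, 0))


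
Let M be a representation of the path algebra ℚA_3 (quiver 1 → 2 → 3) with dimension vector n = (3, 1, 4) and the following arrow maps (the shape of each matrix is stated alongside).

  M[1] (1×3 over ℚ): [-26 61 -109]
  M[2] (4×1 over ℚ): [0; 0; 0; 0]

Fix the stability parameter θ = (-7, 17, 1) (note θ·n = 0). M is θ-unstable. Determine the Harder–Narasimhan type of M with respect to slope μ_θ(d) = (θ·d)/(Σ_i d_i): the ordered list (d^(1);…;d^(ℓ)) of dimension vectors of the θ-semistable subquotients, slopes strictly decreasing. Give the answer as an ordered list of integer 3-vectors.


Barcode: M ≅ I[1,1]^2, I[1,2], I[3,3]^4. HN layers by μ_θ (3 steps, strictly decreasing):
  μ^(1)=17; μ^(2)=1; μ^(3)=-7

((0, 1, 0); (0, 0, 4); (3, 0, 0))


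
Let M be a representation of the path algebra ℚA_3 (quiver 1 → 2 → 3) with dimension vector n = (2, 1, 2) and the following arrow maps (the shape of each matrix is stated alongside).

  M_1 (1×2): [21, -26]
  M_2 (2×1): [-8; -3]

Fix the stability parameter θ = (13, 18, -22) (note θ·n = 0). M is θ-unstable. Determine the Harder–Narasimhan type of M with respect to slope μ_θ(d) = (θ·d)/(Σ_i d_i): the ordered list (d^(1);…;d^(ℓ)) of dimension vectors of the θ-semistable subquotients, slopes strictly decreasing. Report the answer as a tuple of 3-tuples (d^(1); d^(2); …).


Via rank(M_{q-1}∘⋯∘M_p): M ≅ I[1,1], I[1,3], I[3,3].
μ_θ-semistable layers: μ^(1)=13; μ^(2)=3; μ^(3)=-22

((1, 0, 0); (1, 1, 1); (0, 0, 1))


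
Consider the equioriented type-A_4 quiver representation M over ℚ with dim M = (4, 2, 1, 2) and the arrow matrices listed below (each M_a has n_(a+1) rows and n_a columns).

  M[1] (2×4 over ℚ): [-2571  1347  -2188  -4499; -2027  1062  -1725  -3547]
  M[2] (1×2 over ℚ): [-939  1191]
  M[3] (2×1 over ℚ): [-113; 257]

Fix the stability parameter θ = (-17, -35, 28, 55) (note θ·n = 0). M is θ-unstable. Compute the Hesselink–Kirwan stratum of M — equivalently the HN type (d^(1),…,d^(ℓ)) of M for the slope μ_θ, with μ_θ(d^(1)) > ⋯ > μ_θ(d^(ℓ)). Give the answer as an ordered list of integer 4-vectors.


Interval decomposition of M: I[1,1]^2, I[1,2], I[1,4], I[4,4].
HN type (ℓ=4): μ^(1)=55; μ^(2)=28; μ^(3)=-17; μ^(4)=-26

((0, 0, 0, 2); (0, 0, 1, 0); (2, 0, 0, 0); (2, 2, 0, 0))


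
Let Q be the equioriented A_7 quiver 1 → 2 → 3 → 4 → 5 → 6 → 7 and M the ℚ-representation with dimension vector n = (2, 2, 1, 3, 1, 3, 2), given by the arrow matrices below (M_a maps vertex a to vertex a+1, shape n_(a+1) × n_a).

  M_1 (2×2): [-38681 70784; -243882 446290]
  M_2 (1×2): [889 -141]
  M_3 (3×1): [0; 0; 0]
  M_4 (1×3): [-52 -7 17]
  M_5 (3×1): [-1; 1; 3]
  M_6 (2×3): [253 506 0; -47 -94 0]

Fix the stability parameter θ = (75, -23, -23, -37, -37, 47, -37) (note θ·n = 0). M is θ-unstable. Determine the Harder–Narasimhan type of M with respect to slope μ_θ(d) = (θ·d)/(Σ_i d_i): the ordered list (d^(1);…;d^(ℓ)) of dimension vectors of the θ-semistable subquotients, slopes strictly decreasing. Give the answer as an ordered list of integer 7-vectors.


Via rank(M_{q-1}∘⋯∘M_p): M ≅ I[1,2], I[1,3], I[4,4]^2, I[4,7], I[6,6]^2, I[7,7].
μ_θ-semistable layers: μ^(1)=47; μ^(2)=26; μ^(3)=29/3; μ^(4)=5; μ^(5)=-37

((0, 0, 0, 0, 0, 2, 0); (1, 1, 0, 0, 0, 0, 0); (1, 1, 1, 0, 0, 0, 0); (0, 0, 0, 0, 0, 1, 1); (0, 0, 0, 3, 1, 0, 1))


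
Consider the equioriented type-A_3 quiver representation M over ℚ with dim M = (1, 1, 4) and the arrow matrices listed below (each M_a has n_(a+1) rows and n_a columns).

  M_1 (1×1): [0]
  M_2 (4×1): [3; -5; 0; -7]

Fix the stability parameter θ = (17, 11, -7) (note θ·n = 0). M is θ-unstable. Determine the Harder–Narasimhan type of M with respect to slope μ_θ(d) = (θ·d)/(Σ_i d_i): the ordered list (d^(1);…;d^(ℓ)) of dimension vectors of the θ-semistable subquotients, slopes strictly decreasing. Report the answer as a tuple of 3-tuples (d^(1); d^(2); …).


Interval decomposition of M: I[1,1], I[2,3], I[3,3]^3.
HN type (ℓ=3): μ^(1)=17; μ^(2)=2; μ^(3)=-7

((1, 0, 0); (0, 1, 1); (0, 0, 3))


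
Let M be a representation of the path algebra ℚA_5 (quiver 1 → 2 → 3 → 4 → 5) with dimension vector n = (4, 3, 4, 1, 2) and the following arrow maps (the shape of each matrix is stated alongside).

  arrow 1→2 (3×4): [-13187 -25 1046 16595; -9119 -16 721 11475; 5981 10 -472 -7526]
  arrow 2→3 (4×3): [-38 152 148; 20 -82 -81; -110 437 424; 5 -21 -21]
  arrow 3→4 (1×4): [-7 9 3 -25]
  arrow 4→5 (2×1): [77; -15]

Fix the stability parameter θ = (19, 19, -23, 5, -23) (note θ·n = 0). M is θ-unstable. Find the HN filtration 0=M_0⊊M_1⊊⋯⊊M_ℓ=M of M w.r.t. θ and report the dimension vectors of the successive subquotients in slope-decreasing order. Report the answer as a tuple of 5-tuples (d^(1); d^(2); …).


Interval decomposition of M: I[1,1], I[1,3]^2, I[1,5], I[3,3], I[5,5].
HN type (ℓ=4): μ^(1)=19; μ^(2)=5; μ^(3)=-3/5; μ^(4)=-23

((1, 0, 0, 0, 0); (2, 2, 2, 0, 0); (1, 1, 1, 1, 1); (0, 0, 1, 0, 1))


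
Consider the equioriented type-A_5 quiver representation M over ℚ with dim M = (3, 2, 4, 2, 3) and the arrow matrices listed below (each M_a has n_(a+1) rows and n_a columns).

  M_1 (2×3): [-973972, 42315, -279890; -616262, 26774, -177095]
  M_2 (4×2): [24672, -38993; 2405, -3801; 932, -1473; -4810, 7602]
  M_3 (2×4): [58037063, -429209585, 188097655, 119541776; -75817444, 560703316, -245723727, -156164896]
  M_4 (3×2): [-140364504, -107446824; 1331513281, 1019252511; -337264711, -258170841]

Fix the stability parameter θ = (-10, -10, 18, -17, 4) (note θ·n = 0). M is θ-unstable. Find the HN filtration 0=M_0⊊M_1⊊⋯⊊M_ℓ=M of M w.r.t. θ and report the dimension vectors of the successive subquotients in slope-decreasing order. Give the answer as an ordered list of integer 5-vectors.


Interval decomposition of M: I[1,1], I[1,4], I[1,5], I[3,3]^2, I[5,5]^2.
HN type (ℓ=4): μ^(1)=18; μ^(2)=4; μ^(3)=1/2; μ^(4)=-10

((0, 0, 2, 0, 0); (0, 0, 0, 0, 3); (0, 0, 2, 2, 0); (3, 2, 0, 0, 0))


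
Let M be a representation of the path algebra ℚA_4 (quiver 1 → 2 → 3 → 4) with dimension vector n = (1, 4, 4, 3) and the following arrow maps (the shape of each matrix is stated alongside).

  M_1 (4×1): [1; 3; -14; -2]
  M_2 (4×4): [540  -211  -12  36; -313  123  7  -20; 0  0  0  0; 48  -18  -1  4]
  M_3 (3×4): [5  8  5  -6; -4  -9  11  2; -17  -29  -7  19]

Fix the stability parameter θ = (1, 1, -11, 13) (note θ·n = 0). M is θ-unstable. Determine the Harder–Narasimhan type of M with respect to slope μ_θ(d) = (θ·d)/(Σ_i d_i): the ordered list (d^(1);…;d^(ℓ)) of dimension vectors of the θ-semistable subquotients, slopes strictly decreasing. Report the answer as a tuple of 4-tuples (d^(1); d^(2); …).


Interval decomposition of M: I[1,4], I[2,2], I[2,4]^2, I[3,3].
HN type (ℓ=5): μ^(1)=13; μ^(2)=1; μ^(3)=-3; μ^(4)=-5; μ^(5)=-11

((0, 0, 0, 3); (0, 1, 0, 0); (1, 1, 1, 0); (0, 2, 2, 0); (0, 0, 1, 0))
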